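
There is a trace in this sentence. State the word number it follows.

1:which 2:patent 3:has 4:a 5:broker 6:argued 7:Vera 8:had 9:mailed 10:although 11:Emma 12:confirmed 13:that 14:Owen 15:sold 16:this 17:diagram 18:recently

The displaced element is "which patent" (word 2).
It is linked across 1 clause boundary (Ø).
It functions as the direct object of "mailed", so the gap sits immediately after word 9 ("mailed").
Base order: A broker has argued Vera had mailed which patent although Emma confirmed that Owen sold this diagram recently.

9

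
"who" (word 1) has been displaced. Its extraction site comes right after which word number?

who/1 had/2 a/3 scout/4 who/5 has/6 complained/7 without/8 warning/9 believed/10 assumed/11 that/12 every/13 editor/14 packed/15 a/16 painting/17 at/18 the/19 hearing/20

10

The displaced element is "who" (word 1).
It is linked across 1 clause boundary (Ø).
It functions as the subject of "assumed", so the gap sits immediately after word 10 ("believed").
Base order: A scout who has complained without warning had believed that who assumed that every editor packed a painting at the hearing.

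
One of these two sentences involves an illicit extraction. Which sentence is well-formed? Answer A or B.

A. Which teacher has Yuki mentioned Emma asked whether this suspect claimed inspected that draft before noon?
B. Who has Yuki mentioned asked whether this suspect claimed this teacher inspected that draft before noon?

B

In A, the wh-phrase is extracted from inside a wh-island (introduced by "whether"), which blocks movement.
In B, the extraction path crosses only that-complement boundaries, which are transparent.
So B is grammatical.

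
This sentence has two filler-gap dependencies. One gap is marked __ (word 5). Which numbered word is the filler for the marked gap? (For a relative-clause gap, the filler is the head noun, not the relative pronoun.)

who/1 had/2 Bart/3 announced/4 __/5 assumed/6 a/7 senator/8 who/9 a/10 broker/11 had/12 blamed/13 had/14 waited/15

1

The marked gap is the subject of "assumed".
Its filler is the fronted wh-phrase "who", at word 1.
(The other dependency links word 8 to a gap after word 13.)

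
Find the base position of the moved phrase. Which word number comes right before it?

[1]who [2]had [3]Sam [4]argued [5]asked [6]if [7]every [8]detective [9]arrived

The displaced element is "who" (word 1).
It is linked across 1 clause boundary (Ø).
It functions as the subject of "asked", so the gap sits immediately after word 4 ("argued").
Base order: Sam had argued who asked if every detective arrived.

4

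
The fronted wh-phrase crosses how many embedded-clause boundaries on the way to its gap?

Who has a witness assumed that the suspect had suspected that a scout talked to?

2

"who" is extracted from the PP object of "talked".
Boundaries crossed, outermost first: [that], [that] — 2 in total.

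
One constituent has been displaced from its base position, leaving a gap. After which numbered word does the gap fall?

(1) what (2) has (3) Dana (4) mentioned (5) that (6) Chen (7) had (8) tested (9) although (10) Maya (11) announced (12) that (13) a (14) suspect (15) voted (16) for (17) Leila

8

The displaced element is "what" (word 1).
It is linked across 1 clause boundary (that).
It functions as the direct object of "tested", so the gap sits immediately after word 8 ("tested").
Base order: Dana has mentioned that Chen had tested what although Maya announced that a suspect voted for Leila.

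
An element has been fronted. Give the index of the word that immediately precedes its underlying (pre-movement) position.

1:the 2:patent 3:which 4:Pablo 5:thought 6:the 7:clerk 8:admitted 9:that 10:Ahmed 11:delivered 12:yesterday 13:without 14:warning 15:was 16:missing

The displaced element is "the patent" (word 2).
It is linked across 2 clause boundaries (Ø → that).
It functions as the direct object of "delivered", so the gap sits immediately after word 11 ("delivered").
Base order: Pablo thought the clerk admitted that Ahmed delivered the patent yesterday without warning.

11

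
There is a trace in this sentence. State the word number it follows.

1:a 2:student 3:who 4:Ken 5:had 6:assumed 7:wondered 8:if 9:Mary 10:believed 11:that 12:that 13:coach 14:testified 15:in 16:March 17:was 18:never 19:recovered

The displaced element is "a student" (word 2).
It is linked across 1 clause boundary (Ø).
It functions as the subject of "wondered", so the gap sits immediately after word 6 ("assumed").
Base order: Ken had assumed a student wondered if Mary believed that that coach testified in March.

6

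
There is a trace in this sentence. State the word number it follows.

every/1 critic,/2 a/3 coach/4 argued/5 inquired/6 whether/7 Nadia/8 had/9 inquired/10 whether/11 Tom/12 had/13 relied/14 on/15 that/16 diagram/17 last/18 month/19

The displaced element is "every critic" (word 2).
It is linked across 1 clause boundary (Ø).
It functions as the subject of "inquired", so the gap sits immediately after word 5 ("argued").
Base order: A coach argued that every critic inquired whether Nadia had inquired whether Tom had relied on that diagram last month.

5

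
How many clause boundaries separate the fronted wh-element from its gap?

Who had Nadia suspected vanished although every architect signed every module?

1

"who" is extracted from the subject of "vanished".
Boundaries crossed, outermost first: [Ø] — 1 in total.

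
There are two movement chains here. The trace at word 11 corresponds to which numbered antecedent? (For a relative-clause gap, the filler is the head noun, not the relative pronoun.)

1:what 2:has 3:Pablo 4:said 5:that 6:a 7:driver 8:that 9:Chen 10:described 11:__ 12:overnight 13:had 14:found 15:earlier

7

The marked gap is inside the relative clause, the direct object of "described".
Its filler is the head noun "driver" (via "that"), at word 7.
(The other dependency links word 1 to a gap after word 14.)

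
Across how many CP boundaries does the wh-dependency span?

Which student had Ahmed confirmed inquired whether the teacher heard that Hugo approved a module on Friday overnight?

"which student" is extracted from the subject of "inquired".
Boundaries crossed, outermost first: [Ø] — 1 in total.

1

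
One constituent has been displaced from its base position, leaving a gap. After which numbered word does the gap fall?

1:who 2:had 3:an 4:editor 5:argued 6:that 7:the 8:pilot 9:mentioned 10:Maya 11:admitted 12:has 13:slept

The displaced element is "who" (word 1).
It is linked across 3 clause boundaries (that → Ø → Ø).
It functions as the subject of "slept", so the gap sits immediately after word 11 ("admitted").
Base order: An editor had argued that the pilot mentioned Maya admitted who has slept.

11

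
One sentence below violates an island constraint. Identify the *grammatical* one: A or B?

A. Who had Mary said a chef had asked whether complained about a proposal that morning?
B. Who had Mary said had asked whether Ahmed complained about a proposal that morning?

B

In A, the wh-phrase is extracted from inside a wh-island (introduced by "whether"), which blocks movement.
In B, the extraction path crosses only that-complement boundaries, which are transparent.
So B is grammatical.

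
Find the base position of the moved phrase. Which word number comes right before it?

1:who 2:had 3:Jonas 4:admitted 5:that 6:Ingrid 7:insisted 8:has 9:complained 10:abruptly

The displaced element is "who" (word 1).
It is linked across 2 clause boundaries (that → Ø).
It functions as the subject of "complained", so the gap sits immediately after word 7 ("insisted").
Base order: Jonas had admitted that Ingrid insisted who has complained abruptly.

7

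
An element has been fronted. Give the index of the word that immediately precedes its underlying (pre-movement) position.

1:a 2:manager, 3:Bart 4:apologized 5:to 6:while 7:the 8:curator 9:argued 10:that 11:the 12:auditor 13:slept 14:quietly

5

The displaced element is "a manager" (word 2).
It functions as the object of the preposition "to" of "apologized", so the gap sits immediately after word 5 ("to").
Base order: Bart apologized to a manager while the curator argued that the auditor slept quietly.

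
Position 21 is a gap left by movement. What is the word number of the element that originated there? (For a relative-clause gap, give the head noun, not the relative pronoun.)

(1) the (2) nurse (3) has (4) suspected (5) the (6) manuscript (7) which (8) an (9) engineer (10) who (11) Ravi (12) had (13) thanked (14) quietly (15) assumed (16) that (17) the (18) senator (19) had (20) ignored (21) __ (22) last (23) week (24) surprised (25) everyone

6

The gap at 21 is the object of "ignored", inside a relative clause.
The relative pronoun is "which" (word 7); it is bound by the head noun immediately before it.
Its filler is the head noun "manuscript", at word 6.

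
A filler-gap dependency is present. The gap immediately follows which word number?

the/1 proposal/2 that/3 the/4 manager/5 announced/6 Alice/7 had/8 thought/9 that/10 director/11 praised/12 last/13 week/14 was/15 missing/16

The displaced element is "the proposal" (word 2).
It is linked across 2 clause boundaries (Ø → Ø).
It functions as the direct object of "praised", so the gap sits immediately after word 12 ("praised").
Base order: The manager announced Alice had thought that director praised the proposal last week.

12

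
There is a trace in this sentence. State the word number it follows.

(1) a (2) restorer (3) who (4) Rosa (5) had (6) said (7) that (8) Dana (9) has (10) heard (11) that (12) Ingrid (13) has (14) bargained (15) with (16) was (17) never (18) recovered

15

The displaced element is "a restorer" (word 2).
It is linked across 2 clause boundaries (that → that).
It functions as the object of the preposition "with" of "bargained", so the gap sits immediately after word 15 ("with").
Base order: Rosa had said that Dana has heard that Ingrid has bargained with a restorer.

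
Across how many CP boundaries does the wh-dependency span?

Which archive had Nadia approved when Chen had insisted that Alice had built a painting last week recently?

"which archive" originates inside the matrix clause — no clause boundary is crossed.

0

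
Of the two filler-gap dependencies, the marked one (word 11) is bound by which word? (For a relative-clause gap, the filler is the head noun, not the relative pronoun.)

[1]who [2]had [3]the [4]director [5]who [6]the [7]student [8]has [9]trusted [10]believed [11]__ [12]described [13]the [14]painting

1

The marked gap is the subject of "described".
Its filler is the fronted wh-phrase "who", at word 1.
(The other dependency links word 4 to a gap after word 9.)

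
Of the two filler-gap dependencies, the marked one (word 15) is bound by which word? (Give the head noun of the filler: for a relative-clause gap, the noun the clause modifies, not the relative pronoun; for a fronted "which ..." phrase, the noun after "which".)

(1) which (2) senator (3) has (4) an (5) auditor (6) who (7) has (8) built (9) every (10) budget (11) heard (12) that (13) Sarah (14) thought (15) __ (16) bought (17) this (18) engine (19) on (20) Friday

2

The marked gap is the subject of "bought".
Its filler is the fronted wh-phrase "which senator", at word 2.
(The other dependency links word 5 to a gap after word 6.)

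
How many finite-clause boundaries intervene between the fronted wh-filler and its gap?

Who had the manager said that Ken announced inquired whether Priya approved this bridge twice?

"who" is extracted from the subject of "inquired".
Boundaries crossed, outermost first: [that], [Ø] — 2 in total.

2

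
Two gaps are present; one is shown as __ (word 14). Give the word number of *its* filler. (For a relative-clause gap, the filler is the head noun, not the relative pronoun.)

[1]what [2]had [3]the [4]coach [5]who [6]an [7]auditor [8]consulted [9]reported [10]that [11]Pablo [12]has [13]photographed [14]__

The marked gap is the direct object of "photographed".
Its filler is the fronted wh-phrase "what", at word 1.
(The other dependency links word 4 to a gap after word 8.)

1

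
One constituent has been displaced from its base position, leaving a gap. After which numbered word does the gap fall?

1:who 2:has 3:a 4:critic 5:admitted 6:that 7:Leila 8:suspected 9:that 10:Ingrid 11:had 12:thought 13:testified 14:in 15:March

The displaced element is "who" (word 1).
It is linked across 3 clause boundaries (that → that → Ø).
It functions as the subject of "testified", so the gap sits immediately after word 12 ("thought").
Base order: A critic has admitted that Leila suspected that Ingrid had thought that who testified in March.

12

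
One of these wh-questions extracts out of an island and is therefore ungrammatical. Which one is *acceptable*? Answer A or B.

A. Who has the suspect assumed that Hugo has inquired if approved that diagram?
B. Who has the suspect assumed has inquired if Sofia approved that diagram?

B

In A, the wh-phrase is extracted from inside a wh-island (introduced by "if"), which blocks movement.
In B, the extraction path crosses only that-complement boundaries, which are transparent.
So B is grammatical.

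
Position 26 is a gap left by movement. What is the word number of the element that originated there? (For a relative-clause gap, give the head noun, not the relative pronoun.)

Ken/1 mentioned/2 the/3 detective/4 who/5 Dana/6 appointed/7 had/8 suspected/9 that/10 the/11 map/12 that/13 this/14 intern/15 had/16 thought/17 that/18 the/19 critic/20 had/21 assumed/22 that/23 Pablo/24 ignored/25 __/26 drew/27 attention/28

The gap at 26 is the object of "ignored", inside a relative clause.
The relative pronoun is "that" (word 13); it is bound by the head noun immediately before it.
Its filler is the head noun "map", at word 12.

12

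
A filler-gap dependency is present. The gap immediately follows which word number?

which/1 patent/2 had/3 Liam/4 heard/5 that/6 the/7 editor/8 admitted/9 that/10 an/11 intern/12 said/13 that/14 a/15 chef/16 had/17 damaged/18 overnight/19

18

The displaced element is "which patent" (word 2).
It is linked across 3 clause boundaries (that → that → that).
It functions as the direct object of "damaged", so the gap sits immediately after word 18 ("damaged").
Base order: Liam had heard that the editor admitted that an intern said that a chef had damaged which patent overnight.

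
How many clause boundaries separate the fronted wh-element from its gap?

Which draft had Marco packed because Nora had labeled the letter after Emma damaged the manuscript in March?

0

"which draft" originates inside the matrix clause — no clause boundary is crossed.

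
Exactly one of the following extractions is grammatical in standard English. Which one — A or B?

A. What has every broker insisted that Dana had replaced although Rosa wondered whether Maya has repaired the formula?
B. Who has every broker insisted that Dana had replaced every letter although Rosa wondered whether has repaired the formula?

In B, the wh-phrase is extracted from inside an adjunct island (introduced by "although"), which blocks movement.
In A, the extraction path crosses only that-complement boundaries, which are transparent.
So A is grammatical.

A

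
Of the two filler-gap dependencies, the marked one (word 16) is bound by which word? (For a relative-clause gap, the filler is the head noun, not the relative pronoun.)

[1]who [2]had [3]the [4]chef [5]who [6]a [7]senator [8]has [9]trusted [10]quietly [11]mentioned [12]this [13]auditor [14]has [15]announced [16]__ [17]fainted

1

The marked gap is the subject of "fainted".
Its filler is the fronted wh-phrase "who", at word 1.
(The other dependency links word 4 to a gap after word 9.)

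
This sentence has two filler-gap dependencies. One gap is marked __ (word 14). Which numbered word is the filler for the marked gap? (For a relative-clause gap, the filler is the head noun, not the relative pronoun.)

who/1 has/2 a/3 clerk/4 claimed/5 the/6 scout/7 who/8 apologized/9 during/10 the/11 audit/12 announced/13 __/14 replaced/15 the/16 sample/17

1

The marked gap is the subject of "replaced".
Its filler is the fronted wh-phrase "who", at word 1.
(The other dependency links word 7 to a gap after word 8.)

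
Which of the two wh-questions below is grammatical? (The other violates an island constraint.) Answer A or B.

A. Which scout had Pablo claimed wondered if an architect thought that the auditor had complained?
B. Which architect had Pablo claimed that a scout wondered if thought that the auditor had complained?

A

In B, the wh-phrase is extracted from inside a wh-island (introduced by "if"), which blocks movement.
In A, the extraction path crosses only that-complement boundaries, which are transparent.
So A is grammatical.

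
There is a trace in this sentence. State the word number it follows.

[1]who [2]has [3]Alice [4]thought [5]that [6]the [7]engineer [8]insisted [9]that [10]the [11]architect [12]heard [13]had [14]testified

12

The displaced element is "who" (word 1).
It is linked across 3 clause boundaries (that → that → Ø).
It functions as the subject of "testified", so the gap sits immediately after word 12 ("heard").
Base order: Alice has thought that the engineer insisted that the architect heard who had testified.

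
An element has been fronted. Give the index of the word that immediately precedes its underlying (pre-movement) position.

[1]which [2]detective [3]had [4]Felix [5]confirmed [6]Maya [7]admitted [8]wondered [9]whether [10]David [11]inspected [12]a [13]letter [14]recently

The displaced element is "which detective" (word 2).
It is linked across 2 clause boundaries (Ø → Ø).
It functions as the subject of "wondered", so the gap sits immediately after word 7 ("admitted").
Base order: Felix had confirmed Maya admitted that which detective wondered whether David inspected a letter recently.

7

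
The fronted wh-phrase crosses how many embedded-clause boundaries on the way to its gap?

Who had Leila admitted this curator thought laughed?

"who" is extracted from the subject of "laughed".
Boundaries crossed, outermost first: [Ø], [Ø] — 2 in total.

2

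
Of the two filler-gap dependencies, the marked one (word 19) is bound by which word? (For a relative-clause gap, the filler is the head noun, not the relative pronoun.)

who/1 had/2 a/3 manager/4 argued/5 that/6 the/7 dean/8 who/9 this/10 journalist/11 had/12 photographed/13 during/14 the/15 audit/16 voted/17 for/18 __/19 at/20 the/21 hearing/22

The marked gap is the object of the preposition "for" of "voted".
Its filler is the fronted wh-phrase "who", at word 1.
(The other dependency links word 8 to a gap after word 13.)

1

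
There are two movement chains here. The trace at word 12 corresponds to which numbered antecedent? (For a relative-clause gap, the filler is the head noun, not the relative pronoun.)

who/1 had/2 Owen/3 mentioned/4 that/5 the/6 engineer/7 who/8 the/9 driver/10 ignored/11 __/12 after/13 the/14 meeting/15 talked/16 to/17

The marked gap is inside the relative clause, the direct object of "ignored".
Its filler is the head noun "engineer" (via "who"), at word 7.
(The other dependency links word 1 to a gap after word 17.)

7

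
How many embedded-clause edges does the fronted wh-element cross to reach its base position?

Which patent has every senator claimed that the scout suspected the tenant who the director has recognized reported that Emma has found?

3

"which patent" is extracted from the object of "found".
Boundaries crossed, outermost first: [that], [Ø], [that] — 3 in total.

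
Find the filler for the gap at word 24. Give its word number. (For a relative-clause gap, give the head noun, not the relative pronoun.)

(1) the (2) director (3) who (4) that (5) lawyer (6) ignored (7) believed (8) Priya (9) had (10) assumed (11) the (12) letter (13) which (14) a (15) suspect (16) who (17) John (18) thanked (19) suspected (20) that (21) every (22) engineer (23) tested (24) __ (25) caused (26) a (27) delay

The gap at 24 is the object of "tested", inside a relative clause.
The relative pronoun is "which" (word 13); it is bound by the head noun immediately before it.
Its filler is the head noun "letter", at word 12.

12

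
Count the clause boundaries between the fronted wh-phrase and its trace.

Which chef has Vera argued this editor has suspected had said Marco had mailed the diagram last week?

"which chef" is extracted from the subject of "said".
Boundaries crossed, outermost first: [Ø], [Ø] — 2 in total.

2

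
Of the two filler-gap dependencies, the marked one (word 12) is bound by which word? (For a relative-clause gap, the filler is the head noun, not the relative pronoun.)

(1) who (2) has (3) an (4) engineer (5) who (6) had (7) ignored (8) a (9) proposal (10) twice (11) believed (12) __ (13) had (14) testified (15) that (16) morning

The marked gap is the subject of "testified".
Its filler is the fronted wh-phrase "who", at word 1.
(The other dependency links word 4 to a gap after word 5.)

1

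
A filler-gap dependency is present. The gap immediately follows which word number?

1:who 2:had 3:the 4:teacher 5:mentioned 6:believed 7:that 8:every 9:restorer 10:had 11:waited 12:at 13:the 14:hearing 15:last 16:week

5

The displaced element is "who" (word 1).
It is linked across 1 clause boundary (Ø).
It functions as the subject of "believed", so the gap sits immediately after word 5 ("mentioned").
Base order: The teacher had mentioned that who believed that every restorer had waited at the hearing last week.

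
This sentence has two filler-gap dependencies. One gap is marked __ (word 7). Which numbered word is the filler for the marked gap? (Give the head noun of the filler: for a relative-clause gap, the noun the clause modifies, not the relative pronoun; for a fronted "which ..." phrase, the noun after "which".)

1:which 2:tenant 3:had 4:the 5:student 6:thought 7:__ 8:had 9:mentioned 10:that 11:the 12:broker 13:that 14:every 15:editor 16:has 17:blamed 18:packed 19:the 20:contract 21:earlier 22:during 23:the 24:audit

The marked gap is the subject of "mentioned".
Its filler is the fronted wh-phrase "which tenant", at word 2.
(The other dependency links word 12 to a gap after word 17.)

2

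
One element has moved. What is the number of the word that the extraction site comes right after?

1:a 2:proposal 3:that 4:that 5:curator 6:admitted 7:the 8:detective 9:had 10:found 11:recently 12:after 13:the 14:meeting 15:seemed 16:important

The displaced element is "a proposal" (word 2).
It is linked across 1 clause boundary (Ø).
It functions as the direct object of "found", so the gap sits immediately after word 10 ("found").
Base order: That curator admitted the detective had found a proposal recently after the meeting.

10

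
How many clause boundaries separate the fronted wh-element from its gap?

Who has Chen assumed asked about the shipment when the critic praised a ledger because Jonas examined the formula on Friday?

"who" is extracted from the subject of "asked".
Boundaries crossed, outermost first: [Ø] — 1 in total.

1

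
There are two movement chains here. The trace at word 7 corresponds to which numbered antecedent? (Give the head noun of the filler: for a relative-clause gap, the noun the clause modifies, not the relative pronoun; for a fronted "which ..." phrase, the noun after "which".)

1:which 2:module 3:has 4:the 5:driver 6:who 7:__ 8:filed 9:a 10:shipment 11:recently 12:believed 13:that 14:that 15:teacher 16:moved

5

The marked gap is inside the relative clause, the subject of "filed".
Its filler is the head noun "driver" (via "who"), at word 5.
(The other dependency links word 2 to a gap after word 16.)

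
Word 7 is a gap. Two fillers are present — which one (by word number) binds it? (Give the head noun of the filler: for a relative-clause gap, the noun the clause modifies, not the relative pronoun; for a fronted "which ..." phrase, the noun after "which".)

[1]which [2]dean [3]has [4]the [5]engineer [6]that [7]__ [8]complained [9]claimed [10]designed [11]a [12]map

5

The marked gap is inside the relative clause, the subject of "complained".
Its filler is the head noun "engineer" (via "that"), at word 5.
(The other dependency links word 2 to a gap after word 9.)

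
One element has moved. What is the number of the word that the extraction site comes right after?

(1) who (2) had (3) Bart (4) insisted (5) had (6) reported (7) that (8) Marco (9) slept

4

The displaced element is "who" (word 1).
It is linked across 1 clause boundary (Ø).
It functions as the subject of "reported", so the gap sits immediately after word 4 ("insisted").
Base order: Bart had insisted that who had reported that Marco slept.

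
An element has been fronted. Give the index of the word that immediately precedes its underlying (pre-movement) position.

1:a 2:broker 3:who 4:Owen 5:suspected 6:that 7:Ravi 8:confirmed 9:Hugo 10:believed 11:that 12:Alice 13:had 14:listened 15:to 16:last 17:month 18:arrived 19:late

15

The displaced element is "a broker" (word 2).
It is linked across 3 clause boundaries (that → Ø → that).
It functions as the object of the preposition "to" of "listened", so the gap sits immediately after word 15 ("to").
Base order: Owen suspected that Ravi confirmed Hugo believed that Alice had listened to a broker last month.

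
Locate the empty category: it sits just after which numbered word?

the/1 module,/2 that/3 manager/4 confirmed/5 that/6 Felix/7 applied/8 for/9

9

The displaced element is "the module" (word 2).
It is linked across 1 clause boundary (that).
It functions as the object of the preposition "for" of "applied", so the gap sits immediately after word 9 ("for").
Base order: That manager confirmed that Felix applied for the module.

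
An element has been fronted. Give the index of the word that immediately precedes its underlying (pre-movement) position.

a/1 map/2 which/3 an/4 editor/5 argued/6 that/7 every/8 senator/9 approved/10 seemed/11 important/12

10

The displaced element is "a map" (word 2).
It is linked across 1 clause boundary (that).
It functions as the direct object of "approved", so the gap sits immediately after word 10 ("approved").
Base order: An editor argued that every senator approved a map.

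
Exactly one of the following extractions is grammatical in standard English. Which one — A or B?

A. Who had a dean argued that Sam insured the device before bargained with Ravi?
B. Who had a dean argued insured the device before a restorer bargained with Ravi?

B

In A, the wh-phrase is extracted from inside an adjunct island (introduced by "before"), which blocks movement.
In B, the extraction path crosses only that-complement boundaries, which are transparent.
So B is grammatical.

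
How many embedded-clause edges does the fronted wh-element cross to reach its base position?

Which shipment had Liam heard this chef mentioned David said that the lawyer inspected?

"which shipment" is extracted from the object of "inspected".
Boundaries crossed, outermost first: [Ø], [Ø], [that] — 3 in total.

3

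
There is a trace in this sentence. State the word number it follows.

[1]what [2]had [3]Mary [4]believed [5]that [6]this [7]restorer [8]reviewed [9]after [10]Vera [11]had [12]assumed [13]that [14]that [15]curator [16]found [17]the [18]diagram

The displaced element is "what" (word 1).
It is linked across 1 clause boundary (that).
It functions as the direct object of "reviewed", so the gap sits immediately after word 8 ("reviewed").
Base order: Mary had believed that this restorer reviewed what after Vera had assumed that that curator found the diagram.

8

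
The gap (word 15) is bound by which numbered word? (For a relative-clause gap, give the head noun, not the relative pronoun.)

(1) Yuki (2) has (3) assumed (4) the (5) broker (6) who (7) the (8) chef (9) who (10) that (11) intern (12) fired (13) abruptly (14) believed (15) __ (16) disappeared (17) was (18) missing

The gap at 15 is the subject of "disappeared", inside a relative clause.
The relative pronoun is "who" (word 6); it is bound by the head noun immediately before it.
Its filler is the head noun "broker", at word 5.

5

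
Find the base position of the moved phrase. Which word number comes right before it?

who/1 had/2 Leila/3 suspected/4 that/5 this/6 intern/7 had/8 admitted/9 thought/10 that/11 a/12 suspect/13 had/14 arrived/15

The displaced element is "who" (word 1).
It is linked across 2 clause boundaries (that → Ø).
It functions as the subject of "thought", so the gap sits immediately after word 9 ("admitted").
Base order: Leila had suspected that this intern had admitted that who thought that a suspect had arrived.

9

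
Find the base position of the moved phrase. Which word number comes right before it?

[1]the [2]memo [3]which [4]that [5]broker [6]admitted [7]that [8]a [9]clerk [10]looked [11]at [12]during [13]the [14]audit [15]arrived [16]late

11

The displaced element is "the memo" (word 2).
It is linked across 1 clause boundary (that).
It functions as the object of the preposition "at" of "looked", so the gap sits immediately after word 11 ("at").
Base order: That broker admitted that a clerk looked at the memo during the audit.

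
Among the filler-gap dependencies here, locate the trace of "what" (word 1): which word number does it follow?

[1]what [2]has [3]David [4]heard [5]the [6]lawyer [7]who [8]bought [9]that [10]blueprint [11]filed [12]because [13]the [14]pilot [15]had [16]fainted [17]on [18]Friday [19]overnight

11

The displaced element is "what" (word 1).
It is linked across 1 clause boundary (Ø).
It functions as the direct object of "filed", so the gap sits immediately after word 11 ("filed").
Base order: David has heard the lawyer who bought that blueprint filed what because the pilot had fainted on Friday overnight.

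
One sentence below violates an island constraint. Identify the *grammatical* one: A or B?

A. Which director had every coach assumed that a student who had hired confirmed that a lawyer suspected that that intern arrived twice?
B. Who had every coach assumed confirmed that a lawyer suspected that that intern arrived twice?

B

In A, the wh-phrase is extracted from inside a complex-NP island (relative clause) (introduced by "who"), which blocks movement.
In B, the extraction path crosses only that-complement boundaries, which are transparent.
So B is grammatical.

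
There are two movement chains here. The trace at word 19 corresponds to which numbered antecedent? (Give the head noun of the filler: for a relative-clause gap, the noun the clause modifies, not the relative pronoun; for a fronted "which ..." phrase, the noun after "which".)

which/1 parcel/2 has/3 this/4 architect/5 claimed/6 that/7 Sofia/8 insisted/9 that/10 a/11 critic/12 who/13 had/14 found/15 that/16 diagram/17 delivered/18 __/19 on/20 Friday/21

2

The marked gap is the direct object of "delivered".
Its filler is the fronted wh-phrase "which parcel", at word 2.
(The other dependency links word 12 to a gap after word 13.)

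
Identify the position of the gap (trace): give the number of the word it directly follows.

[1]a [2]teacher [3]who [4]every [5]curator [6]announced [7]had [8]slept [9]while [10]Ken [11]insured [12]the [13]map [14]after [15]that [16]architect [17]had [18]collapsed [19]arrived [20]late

The displaced element is "a teacher" (word 2).
It is linked across 1 clause boundary (Ø).
It functions as the subject of "slept", so the gap sits immediately after word 6 ("announced").
Base order: Every curator announced that a teacher had slept while Ken insured the map after that architect had collapsed.

6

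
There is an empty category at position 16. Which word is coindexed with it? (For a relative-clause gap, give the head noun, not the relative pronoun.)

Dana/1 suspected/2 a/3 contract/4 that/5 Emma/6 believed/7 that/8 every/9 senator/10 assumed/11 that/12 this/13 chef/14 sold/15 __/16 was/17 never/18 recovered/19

The gap at 16 is the object of "sold", inside a relative clause.
The relative pronoun is "that" (word 5); it is bound by the head noun immediately before it.
Its filler is the head noun "contract", at word 4.

4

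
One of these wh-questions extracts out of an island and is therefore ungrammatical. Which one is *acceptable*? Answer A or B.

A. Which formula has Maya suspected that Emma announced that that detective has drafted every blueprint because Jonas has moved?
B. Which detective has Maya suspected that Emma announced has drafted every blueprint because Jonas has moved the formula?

B

In A, the wh-phrase is extracted from inside an adjunct island (introduced by "because"), which blocks movement.
In B, the extraction path crosses only that-complement boundaries, which are transparent.
So B is grammatical.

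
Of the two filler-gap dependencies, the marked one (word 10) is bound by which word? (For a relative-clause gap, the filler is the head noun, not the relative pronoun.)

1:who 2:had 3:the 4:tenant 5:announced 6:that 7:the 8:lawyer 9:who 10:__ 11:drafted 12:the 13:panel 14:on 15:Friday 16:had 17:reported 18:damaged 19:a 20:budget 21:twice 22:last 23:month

8

The marked gap is inside the relative clause, the subject of "drafted".
Its filler is the head noun "lawyer" (via "who"), at word 8.
(The other dependency links word 1 to a gap after word 17.)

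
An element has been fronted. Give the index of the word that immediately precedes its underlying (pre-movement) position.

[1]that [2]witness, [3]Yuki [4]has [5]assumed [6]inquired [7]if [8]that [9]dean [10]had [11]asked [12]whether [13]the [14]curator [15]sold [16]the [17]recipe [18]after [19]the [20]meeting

The displaced element is "that witness" (word 2).
It is linked across 1 clause boundary (Ø).
It functions as the subject of "inquired", so the gap sits immediately after word 5 ("assumed").
Base order: Yuki has assumed that that witness inquired if that dean had asked whether the curator sold the recipe after the meeting.

5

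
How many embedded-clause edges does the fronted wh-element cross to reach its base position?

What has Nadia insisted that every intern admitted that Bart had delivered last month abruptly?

2

"what" is extracted from the object of "delivered".
Boundaries crossed, outermost first: [that], [that] — 2 in total.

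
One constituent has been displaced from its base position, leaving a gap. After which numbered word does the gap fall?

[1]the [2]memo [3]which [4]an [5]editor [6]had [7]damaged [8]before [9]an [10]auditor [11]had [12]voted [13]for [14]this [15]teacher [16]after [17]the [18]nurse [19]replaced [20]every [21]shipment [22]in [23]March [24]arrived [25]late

The displaced element is "the memo" (word 2).
It functions as the direct object of "damaged", so the gap sits immediately after word 7 ("damaged").
Base order: An editor had damaged the memo before an auditor had voted for this teacher after the nurse replaced every shipment in March.

7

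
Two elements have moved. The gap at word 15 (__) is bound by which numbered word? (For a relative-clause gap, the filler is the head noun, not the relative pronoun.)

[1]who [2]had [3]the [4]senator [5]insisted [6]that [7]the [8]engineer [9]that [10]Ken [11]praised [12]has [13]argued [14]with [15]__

1

The marked gap is the object of the preposition "with" of "argued".
Its filler is the fronted wh-phrase "who", at word 1.
(The other dependency links word 8 to a gap after word 11.)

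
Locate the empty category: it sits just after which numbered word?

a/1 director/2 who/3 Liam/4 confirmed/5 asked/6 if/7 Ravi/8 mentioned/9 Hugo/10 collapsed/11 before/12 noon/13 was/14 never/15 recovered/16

5

The displaced element is "a director" (word 2).
It is linked across 1 clause boundary (Ø).
It functions as the subject of "asked", so the gap sits immediately after word 5 ("confirmed").
Base order: Liam confirmed a director asked if Ravi mentioned Hugo collapsed before noon.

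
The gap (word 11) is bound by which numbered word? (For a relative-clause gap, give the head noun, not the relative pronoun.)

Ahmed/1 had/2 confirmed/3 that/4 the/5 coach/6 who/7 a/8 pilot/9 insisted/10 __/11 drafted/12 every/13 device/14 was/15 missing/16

6

The gap at 11 is the subject of "drafted", inside a relative clause.
The relative pronoun is "who" (word 7); it is bound by the head noun immediately before it.
Its filler is the head noun "coach", at word 6.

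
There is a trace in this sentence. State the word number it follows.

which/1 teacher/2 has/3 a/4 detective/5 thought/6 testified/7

6

The displaced element is "which teacher" (word 2).
It is linked across 1 clause boundary (Ø).
It functions as the subject of "testified", so the gap sits immediately after word 6 ("thought").
Base order: A detective has thought that which teacher testified.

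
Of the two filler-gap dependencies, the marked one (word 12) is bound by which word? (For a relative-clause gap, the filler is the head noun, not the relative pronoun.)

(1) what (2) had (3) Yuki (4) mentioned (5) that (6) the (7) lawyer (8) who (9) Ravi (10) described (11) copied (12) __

The marked gap is the direct object of "copied".
Its filler is the fronted wh-phrase "what", at word 1.
(The other dependency links word 7 to a gap after word 10.)

1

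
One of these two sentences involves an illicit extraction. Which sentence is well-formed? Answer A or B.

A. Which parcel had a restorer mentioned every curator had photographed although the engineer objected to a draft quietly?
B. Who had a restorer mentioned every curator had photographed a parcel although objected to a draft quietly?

A

In B, the wh-phrase is extracted from inside an adjunct island (introduced by "although"), which blocks movement.
In A, the extraction path crosses only that-complement boundaries, which are transparent.
So A is grammatical.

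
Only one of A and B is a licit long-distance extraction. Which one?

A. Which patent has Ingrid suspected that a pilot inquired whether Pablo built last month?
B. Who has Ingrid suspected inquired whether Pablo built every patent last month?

B

In A, the wh-phrase is extracted from inside a wh-island (introduced by "whether"), which blocks movement.
In B, the extraction path crosses only that-complement boundaries, which are transparent.
So B is grammatical.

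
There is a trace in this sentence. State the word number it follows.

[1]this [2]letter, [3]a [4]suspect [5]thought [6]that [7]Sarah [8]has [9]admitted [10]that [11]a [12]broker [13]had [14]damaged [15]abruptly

14

The displaced element is "this letter" (word 2).
It is linked across 2 clause boundaries (that → that).
It functions as the direct object of "damaged", so the gap sits immediately after word 14 ("damaged").
Base order: A suspect thought that Sarah has admitted that a broker had damaged this letter abruptly.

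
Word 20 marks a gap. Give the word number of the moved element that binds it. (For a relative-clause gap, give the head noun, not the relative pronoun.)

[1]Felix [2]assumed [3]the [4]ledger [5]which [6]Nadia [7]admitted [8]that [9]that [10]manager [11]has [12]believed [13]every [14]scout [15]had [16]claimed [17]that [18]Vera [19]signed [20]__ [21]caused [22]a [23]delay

The gap at 20 is the object of "signed", inside a relative clause.
The relative pronoun is "which" (word 5); it is bound by the head noun immediately before it.
Its filler is the head noun "ledger", at word 4.

4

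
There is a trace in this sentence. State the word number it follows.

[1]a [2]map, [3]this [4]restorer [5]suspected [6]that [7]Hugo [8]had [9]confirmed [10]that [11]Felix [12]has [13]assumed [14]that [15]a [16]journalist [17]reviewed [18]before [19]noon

17

The displaced element is "a map" (word 2).
It is linked across 3 clause boundaries (that → that → that).
It functions as the direct object of "reviewed", so the gap sits immediately after word 17 ("reviewed").
Base order: This restorer suspected that Hugo had confirmed that Felix has assumed that a journalist reviewed a map before noon.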